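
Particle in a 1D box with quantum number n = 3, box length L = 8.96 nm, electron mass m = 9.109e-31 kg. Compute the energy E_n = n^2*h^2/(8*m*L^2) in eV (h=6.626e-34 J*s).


E = n^2 * h^2 / (8 * m * L^2)
= 3^2 * (6.626e-34)^2 / (8 * 9.109e-31 * (8.96e-9)^2)
= 9 * 4.3904e-67 / (8 * 9.109e-31 * 8.0282e-17)
= 6.7541e-21 J
= 0.0422 eV

0.0422


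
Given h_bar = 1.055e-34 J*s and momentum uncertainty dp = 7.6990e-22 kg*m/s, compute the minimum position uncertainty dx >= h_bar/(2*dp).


dx = h_bar / (2 * dp)
= 1.055e-34 / (2 * 7.6990e-22)
= 1.055e-34 / 1.5398e-21
= 6.8515e-14 m

6.8515e-14


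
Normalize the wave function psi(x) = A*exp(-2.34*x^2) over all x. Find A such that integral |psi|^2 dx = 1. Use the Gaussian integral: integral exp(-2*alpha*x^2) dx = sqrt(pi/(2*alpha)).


integral |psi|^2 dx = A^2 * sqrt(pi/(2*alpha)) = 1
A^2 = sqrt(2*alpha/pi)
= sqrt(2 * 2.34 / pi)
= 1.220529
A = sqrt(1.220529)
= 1.1048

1.1048


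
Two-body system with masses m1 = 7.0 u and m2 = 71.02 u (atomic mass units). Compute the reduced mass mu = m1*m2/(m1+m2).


mu = m1 * m2 / (m1 + m2)
= 7.0 * 71.02 / (7.0 + 71.02)
= 497.14 / 78.02
= 6.372 u

6.372


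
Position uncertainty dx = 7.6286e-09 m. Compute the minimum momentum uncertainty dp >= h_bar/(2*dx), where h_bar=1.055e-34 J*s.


dp = h_bar / (2 * dx)
= 1.055e-34 / (2 * 7.6286e-09)
= 1.055e-34 / 1.5257e-08
= 6.9148e-27 kg*m/s

6.9148e-27


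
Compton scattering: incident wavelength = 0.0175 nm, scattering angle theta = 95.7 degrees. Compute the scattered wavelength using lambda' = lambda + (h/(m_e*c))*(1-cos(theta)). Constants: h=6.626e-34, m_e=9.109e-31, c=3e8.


Compton wavelength: h/(m_e*c) = 2.4247e-12 m
d_lambda = 2.4247e-12 * (1 - cos(95.7 deg))
= 2.4247e-12 * 1.09932
= 2.6655e-12 m = 0.002666 nm
lambda' = 0.0175 + 0.002666
= 0.020166 nm

0.020166


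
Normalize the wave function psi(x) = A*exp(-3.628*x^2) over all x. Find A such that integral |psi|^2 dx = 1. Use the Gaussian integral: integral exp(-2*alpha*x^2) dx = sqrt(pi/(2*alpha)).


integral |psi|^2 dx = A^2 * sqrt(pi/(2*alpha)) = 1
A^2 = sqrt(2*alpha/pi)
= sqrt(2 * 3.628 / pi)
= 1.519755
A = sqrt(1.519755)
= 1.2328

1.2328


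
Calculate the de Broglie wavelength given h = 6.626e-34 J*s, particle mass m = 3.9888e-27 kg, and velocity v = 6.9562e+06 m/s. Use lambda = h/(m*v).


lambda = h / (m * v)
= 6.626e-34 / (3.9888e-27 * 6.9562e+06)
= 6.626e-34 / 2.7747e-20
= 2.3880e-14 m

2.3880e-14


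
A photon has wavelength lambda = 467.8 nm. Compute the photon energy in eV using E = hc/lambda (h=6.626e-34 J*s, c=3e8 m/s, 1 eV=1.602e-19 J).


E = hc / lambda
= (6.626e-34)(3e8) / (467.8e-9)
= 1.9878e-25 / 4.6780e-07
= 4.2493e-19 J
Converting to eV: 4.2493e-19 / 1.602e-19
= 2.6525 eV

2.6525


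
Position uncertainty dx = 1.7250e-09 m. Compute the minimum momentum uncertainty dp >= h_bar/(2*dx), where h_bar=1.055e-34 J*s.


dp = h_bar / (2 * dx)
= 1.055e-34 / (2 * 1.7250e-09)
= 1.055e-34 / 3.4500e-09
= 3.0580e-26 kg*m/s

3.0580e-26


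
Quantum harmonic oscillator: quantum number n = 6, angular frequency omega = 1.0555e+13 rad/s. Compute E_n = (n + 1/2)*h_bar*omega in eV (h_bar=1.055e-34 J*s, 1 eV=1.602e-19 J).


E = (n + 1/2) * h_bar * omega
= (6 + 0.5) * 1.055e-34 * 1.0555e+13
= 6.5 * 1.1136e-21
= 7.2381e-21 J
= 0.0452 eV

0.0452


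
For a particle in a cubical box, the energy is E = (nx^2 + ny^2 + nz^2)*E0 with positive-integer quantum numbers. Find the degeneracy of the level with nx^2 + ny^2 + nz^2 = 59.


Enumerate all (nx, ny, nz) with nx^2 + ny^2 + nz^2 = 59:
(1,3,7)
(1,7,3)
(3,1,7)
(3,5,5)
(3,7,1)
(5,3,5)
(5,5,3)
(7,1,3)
(7,3,1)
Total degeneracy = 9

9


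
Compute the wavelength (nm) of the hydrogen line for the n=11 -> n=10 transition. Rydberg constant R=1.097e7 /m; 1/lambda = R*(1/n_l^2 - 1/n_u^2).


1/lambda = R * (1/n_l^2 - 1/n_u^2)
= 1.097e7 * (1/10^2 - 1/11^2)
= 1.097e7 * (0.01 - 0.008264)
= 1.097e7 * 0.001736
= 1.9039e+04 /m
lambda = 1 / 1.9039e+04 = 52524.2002 nm

52524.2002


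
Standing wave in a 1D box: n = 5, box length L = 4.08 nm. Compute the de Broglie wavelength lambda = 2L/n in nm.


lambda = 2L / n
= 2 * 4.08 / 5
= 8.16 / 5
= 1.632 nm

1.632


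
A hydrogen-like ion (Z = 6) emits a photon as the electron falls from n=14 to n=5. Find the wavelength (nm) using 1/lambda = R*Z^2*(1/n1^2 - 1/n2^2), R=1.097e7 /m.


1/lambda = R * Z^2 * (1/n1^2 - 1/n2^2)
= 1.097e7 * 6^2 * (1/5^2 - 1/14^2)
= 1.097e7 * 36 * (0.04 - 0.005102)
= 1.3782e+07 /m
lambda = 1 / 1.3782e+07
= 72.5589 nm

72.5589


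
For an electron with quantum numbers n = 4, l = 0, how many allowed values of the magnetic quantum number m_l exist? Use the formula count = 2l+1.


m_l ranges from -l to +l in integer steps
So m_l goes from -0 to +0
Count = 2l + 1 = 2*0 + 1
= 1

1


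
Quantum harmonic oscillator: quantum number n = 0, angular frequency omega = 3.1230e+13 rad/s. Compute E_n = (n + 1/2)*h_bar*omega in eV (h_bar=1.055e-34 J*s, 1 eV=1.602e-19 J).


E = (n + 1/2) * h_bar * omega
= (0 + 0.5) * 1.055e-34 * 3.1230e+13
= 0.5 * 3.2948e-21
= 1.6474e-21 J
= 0.0103 eV

0.0103


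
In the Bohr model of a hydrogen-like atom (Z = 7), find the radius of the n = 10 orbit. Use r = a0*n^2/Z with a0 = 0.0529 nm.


r = a0 * n^2 / Z
= 0.0529 * 10^2 / 7
= 0.0529 * 100 / 7
= 0.7557 nm

0.7557


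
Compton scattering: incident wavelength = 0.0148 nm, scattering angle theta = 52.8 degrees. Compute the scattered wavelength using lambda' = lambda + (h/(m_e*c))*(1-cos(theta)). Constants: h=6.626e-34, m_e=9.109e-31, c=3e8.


Compton wavelength: h/(m_e*c) = 2.4247e-12 m
d_lambda = 2.4247e-12 * (1 - cos(52.8 deg))
= 2.4247e-12 * 0.395401
= 9.5873e-13 m = 0.000959 nm
lambda' = 0.0148 + 0.000959
= 0.015759 nm

0.015759


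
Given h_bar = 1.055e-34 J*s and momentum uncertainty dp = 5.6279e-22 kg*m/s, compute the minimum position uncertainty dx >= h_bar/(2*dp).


dx = h_bar / (2 * dp)
= 1.055e-34 / (2 * 5.6279e-22)
= 1.055e-34 / 1.1256e-21
= 9.3729e-14 m

9.3729e-14


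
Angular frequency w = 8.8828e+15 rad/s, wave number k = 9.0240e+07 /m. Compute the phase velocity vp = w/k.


vp = w / k
= 8.8828e+15 / 9.0240e+07
= 9.8435e+07 m/s

9.8435e+07


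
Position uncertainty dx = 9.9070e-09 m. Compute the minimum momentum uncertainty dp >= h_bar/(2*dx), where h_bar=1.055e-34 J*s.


dp = h_bar / (2 * dx)
= 1.055e-34 / (2 * 9.9070e-09)
= 1.055e-34 / 1.9814e-08
= 5.3245e-27 kg*m/s

5.3245e-27


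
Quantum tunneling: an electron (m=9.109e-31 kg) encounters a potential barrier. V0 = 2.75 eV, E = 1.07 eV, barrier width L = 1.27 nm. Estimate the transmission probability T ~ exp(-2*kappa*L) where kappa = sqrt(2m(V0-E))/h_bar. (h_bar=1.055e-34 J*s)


V0 - E = 1.68 eV = 2.6914e-19 J
kappa = sqrt(2 * m * (V0-E)) / h_bar
= sqrt(2 * 9.109e-31 * 2.6914e-19) / 1.055e-34
= 6.6372e+09 /m
2*kappa*L = 2 * 6.6372e+09 * 1.27e-9
= 16.8584
T = exp(-16.8584) = 4.769475e-08

4.769475e-08


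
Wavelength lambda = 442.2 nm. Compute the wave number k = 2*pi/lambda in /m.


k = 2 * pi / lambda
= 6.2832 / (442.2e-9)
= 6.2832 / 4.4220e-07
= 1.4209e+07 /m

1.4209e+07


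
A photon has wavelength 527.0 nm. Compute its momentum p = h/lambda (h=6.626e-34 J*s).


p = h / lambda
= 6.626e-34 / (527.0e-9)
= 6.626e-34 / 5.2700e-07
= 1.2573e-27 kg*m/s

1.2573e-27


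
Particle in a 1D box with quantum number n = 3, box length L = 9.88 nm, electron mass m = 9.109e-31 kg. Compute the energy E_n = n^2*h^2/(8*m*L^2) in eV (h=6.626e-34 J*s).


E = n^2 * h^2 / (8 * m * L^2)
= 3^2 * (6.626e-34)^2 / (8 * 9.109e-31 * (9.88e-9)^2)
= 9 * 4.3904e-67 / (8 * 9.109e-31 * 9.7614e-17)
= 5.5548e-21 J
= 0.0347 eV

0.0347


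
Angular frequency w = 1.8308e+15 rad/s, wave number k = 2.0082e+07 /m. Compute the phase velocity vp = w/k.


vp = w / k
= 1.8308e+15 / 2.0082e+07
= 9.1166e+07 m/s

9.1166e+07


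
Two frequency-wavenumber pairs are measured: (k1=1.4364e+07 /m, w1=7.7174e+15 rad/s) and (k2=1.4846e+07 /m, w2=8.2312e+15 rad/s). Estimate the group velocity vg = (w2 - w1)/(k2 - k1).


vg = (w2 - w1) / (k2 - k1)
= (8.2312e+15 - 7.7174e+15) / (1.4846e+07 - 1.4364e+07)
= 5.1380e+14 / 4.8200e+05
= 1.0660e+09 m/s

1.0660e+09


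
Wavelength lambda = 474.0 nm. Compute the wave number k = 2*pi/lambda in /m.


k = 2 * pi / lambda
= 6.2832 / (474.0e-9)
= 6.2832 / 4.7400e-07
= 1.3256e+07 /m

1.3256e+07


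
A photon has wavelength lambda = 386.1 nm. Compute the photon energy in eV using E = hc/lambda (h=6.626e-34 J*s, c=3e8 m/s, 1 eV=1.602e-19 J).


E = hc / lambda
= (6.626e-34)(3e8) / (386.1e-9)
= 1.9878e-25 / 3.8610e-07
= 5.1484e-19 J
Converting to eV: 5.1484e-19 / 1.602e-19
= 3.2137 eV

3.2137


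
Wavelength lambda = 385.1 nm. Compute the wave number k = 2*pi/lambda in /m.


k = 2 * pi / lambda
= 6.2832 / (385.1e-9)
= 6.2832 / 3.8510e-07
= 1.6316e+07 /m

1.6316e+07


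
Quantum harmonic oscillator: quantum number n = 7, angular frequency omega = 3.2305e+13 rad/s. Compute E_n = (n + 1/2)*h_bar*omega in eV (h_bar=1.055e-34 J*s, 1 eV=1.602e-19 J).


E = (n + 1/2) * h_bar * omega
= (7 + 0.5) * 1.055e-34 * 3.2305e+13
= 7.5 * 3.4082e-21
= 2.5561e-20 J
= 0.1596 eV

0.1596


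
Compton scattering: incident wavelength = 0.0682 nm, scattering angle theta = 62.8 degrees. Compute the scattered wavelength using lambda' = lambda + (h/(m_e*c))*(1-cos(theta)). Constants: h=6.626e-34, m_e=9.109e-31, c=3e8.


Compton wavelength: h/(m_e*c) = 2.4247e-12 m
d_lambda = 2.4247e-12 * (1 - cos(62.8 deg))
= 2.4247e-12 * 0.542902
= 1.3164e-12 m = 0.001316 nm
lambda' = 0.0682 + 0.001316
= 0.069516 nm

0.069516


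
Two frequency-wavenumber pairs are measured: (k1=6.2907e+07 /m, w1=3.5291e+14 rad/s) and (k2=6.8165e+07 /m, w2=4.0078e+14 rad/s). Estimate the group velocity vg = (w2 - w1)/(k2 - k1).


vg = (w2 - w1) / (k2 - k1)
= (4.0078e+14 - 3.5291e+14) / (6.8165e+07 - 6.2907e+07)
= 4.7870e+13 / 5.2580e+06
= 9.1042e+06 m/s

9.1042e+06


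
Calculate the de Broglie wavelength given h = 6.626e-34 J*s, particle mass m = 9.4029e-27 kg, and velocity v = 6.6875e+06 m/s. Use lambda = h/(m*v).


lambda = h / (m * v)
= 6.626e-34 / (9.4029e-27 * 6.6875e+06)
= 6.626e-34 / 6.2882e-20
= 1.0537e-14 m

1.0537e-14


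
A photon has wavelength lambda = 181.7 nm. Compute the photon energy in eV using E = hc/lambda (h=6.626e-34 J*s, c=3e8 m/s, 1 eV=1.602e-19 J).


E = hc / lambda
= (6.626e-34)(3e8) / (181.7e-9)
= 1.9878e-25 / 1.8170e-07
= 1.0940e-18 J
Converting to eV: 1.0940e-18 / 1.602e-19
= 6.829 eV

6.829


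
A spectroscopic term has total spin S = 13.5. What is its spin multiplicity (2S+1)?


Spin multiplicity = 2S + 1
= 2 * 13.5 + 1
= 27.0 + 1
= 28

28


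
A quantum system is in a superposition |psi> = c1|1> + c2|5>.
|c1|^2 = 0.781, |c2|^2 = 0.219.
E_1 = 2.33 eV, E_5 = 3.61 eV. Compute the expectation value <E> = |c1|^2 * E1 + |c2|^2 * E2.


<E> = |c1|^2 * E1 + |c2|^2 * E2
= 0.781 * 2.33 + 0.219 * 3.61
= 1.8197 + 0.7906
= 2.6103 eV

2.6103


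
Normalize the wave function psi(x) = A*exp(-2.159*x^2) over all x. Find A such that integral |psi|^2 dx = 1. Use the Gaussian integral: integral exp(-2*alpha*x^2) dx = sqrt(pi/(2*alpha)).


integral |psi|^2 dx = A^2 * sqrt(pi/(2*alpha)) = 1
A^2 = sqrt(2*alpha/pi)
= sqrt(2 * 2.159 / pi)
= 1.172375
A = sqrt(1.172375)
= 1.0828

1.0828


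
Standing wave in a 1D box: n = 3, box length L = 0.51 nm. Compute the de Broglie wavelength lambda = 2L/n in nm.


lambda = 2L / n
= 2 * 0.51 / 3
= 1.02 / 3
= 0.34 nm

0.34


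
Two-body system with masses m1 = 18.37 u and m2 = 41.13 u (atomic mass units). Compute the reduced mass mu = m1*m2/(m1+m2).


mu = m1 * m2 / (m1 + m2)
= 18.37 * 41.13 / (18.37 + 41.13)
= 755.5581 / 59.5
= 12.6985 u

12.6985


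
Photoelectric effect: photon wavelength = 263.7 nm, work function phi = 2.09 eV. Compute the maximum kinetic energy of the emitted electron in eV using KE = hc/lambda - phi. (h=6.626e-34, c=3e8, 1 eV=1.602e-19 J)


E_photon = hc / lambda
= (6.626e-34)(3e8) / (263.7e-9)
= 7.5381e-19 J
= 4.7054 eV
KE = E_photon - phi
= 4.7054 - 2.09
= 2.6154 eV

2.6154


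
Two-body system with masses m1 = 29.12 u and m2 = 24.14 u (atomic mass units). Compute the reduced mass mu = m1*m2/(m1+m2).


mu = m1 * m2 / (m1 + m2)
= 29.12 * 24.14 / (29.12 + 24.14)
= 702.9568 / 53.26
= 13.1986 u

13.1986


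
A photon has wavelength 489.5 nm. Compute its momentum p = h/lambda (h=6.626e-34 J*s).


p = h / lambda
= 6.626e-34 / (489.5e-9)
= 6.626e-34 / 4.8950e-07
= 1.3536e-27 kg*m/s

1.3536e-27


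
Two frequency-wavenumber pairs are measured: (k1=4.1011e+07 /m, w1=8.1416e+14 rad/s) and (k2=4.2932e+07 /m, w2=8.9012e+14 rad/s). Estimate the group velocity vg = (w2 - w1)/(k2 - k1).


vg = (w2 - w1) / (k2 - k1)
= (8.9012e+14 - 8.1416e+14) / (4.2932e+07 - 4.1011e+07)
= 7.5960e+13 / 1.9210e+06
= 3.9542e+07 m/s

3.9542e+07


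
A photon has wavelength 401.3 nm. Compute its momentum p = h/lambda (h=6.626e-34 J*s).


p = h / lambda
= 6.626e-34 / (401.3e-9)
= 6.626e-34 / 4.0130e-07
= 1.6511e-27 kg*m/s

1.6511e-27


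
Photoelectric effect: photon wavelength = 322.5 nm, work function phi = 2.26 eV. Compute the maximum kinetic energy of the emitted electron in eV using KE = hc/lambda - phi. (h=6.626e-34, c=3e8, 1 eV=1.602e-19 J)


E_photon = hc / lambda
= (6.626e-34)(3e8) / (322.5e-9)
= 6.1637e-19 J
= 3.8475 eV
KE = E_photon - phi
= 3.8475 - 2.26
= 1.5875 eV

1.5875


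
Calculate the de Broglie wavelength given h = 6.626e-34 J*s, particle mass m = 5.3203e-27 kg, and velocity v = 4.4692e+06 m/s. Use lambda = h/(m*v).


lambda = h / (m * v)
= 6.626e-34 / (5.3203e-27 * 4.4692e+06)
= 6.626e-34 / 2.3777e-20
= 2.7867e-14 m

2.7867e-14


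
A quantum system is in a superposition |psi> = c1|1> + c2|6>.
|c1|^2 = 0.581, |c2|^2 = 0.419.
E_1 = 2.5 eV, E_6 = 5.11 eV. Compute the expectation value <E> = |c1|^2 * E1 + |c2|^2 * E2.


<E> = |c1|^2 * E1 + |c2|^2 * E2
= 0.581 * 2.5 + 0.419 * 5.11
= 1.4525 + 2.1411
= 3.5936 eV

3.5936


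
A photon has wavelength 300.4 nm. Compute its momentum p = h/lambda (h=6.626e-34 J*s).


p = h / lambda
= 6.626e-34 / (300.4e-9)
= 6.626e-34 / 3.0040e-07
= 2.2057e-27 kg*m/s

2.2057e-27


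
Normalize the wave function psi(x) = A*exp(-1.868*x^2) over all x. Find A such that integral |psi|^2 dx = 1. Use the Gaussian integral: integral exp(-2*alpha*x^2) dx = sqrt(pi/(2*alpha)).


integral |psi|^2 dx = A^2 * sqrt(pi/(2*alpha)) = 1
A^2 = sqrt(2*alpha/pi)
= sqrt(2 * 1.868 / pi)
= 1.090507
A = sqrt(1.090507)
= 1.0443

1.0443


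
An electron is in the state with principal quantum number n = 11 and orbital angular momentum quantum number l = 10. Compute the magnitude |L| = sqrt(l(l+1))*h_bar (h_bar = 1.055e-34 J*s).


L = sqrt(l*(l+1)) * h_bar
= sqrt(10 * 11) * 1.055e-34
= sqrt(110) * 1.055e-34
= 10.4881 * 1.055e-34
= 1.1065e-33 J*s

1.1065e-33


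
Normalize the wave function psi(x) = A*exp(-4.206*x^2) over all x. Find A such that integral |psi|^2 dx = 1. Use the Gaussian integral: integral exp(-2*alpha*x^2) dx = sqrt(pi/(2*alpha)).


integral |psi|^2 dx = A^2 * sqrt(pi/(2*alpha)) = 1
A^2 = sqrt(2*alpha/pi)
= sqrt(2 * 4.206 / pi)
= 1.636344
A = sqrt(1.636344)
= 1.2792

1.2792


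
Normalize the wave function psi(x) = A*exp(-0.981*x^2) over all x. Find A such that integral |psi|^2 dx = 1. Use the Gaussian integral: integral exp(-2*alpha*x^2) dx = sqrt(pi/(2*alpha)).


integral |psi|^2 dx = A^2 * sqrt(pi/(2*alpha)) = 1
A^2 = sqrt(2*alpha/pi)
= sqrt(2 * 0.981 / pi)
= 0.790268
A = sqrt(0.790268)
= 0.889

0.889


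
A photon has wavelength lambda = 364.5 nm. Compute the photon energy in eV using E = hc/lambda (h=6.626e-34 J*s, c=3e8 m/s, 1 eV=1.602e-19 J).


E = hc / lambda
= (6.626e-34)(3e8) / (364.5e-9)
= 1.9878e-25 / 3.6450e-07
= 5.4535e-19 J
Converting to eV: 5.4535e-19 / 1.602e-19
= 3.4042 eV

3.4042


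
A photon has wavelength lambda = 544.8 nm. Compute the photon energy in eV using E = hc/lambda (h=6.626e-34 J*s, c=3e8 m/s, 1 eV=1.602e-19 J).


E = hc / lambda
= (6.626e-34)(3e8) / (544.8e-9)
= 1.9878e-25 / 5.4480e-07
= 3.6487e-19 J
Converting to eV: 3.6487e-19 / 1.602e-19
= 2.2776 eV

2.2776


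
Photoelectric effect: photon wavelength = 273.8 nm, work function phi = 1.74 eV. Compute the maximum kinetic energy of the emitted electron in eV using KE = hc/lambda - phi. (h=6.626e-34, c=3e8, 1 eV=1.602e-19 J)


E_photon = hc / lambda
= (6.626e-34)(3e8) / (273.8e-9)
= 7.2600e-19 J
= 4.5319 eV
KE = E_photon - phi
= 4.5319 - 1.74
= 2.7919 eV

2.7919


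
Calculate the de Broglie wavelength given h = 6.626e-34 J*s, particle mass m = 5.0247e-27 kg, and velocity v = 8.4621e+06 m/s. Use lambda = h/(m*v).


lambda = h / (m * v)
= 6.626e-34 / (5.0247e-27 * 8.4621e+06)
= 6.626e-34 / 4.2520e-20
= 1.5583e-14 m

1.5583e-14


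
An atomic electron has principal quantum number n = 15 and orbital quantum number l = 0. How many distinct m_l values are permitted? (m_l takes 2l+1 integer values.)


m_l ranges from -l to +l in integer steps
So m_l goes from -0 to +0
Count = 2l + 1 = 2*0 + 1
= 1

1


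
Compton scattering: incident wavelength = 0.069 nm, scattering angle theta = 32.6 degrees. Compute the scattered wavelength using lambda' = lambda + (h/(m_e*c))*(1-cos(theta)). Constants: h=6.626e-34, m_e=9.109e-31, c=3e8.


Compton wavelength: h/(m_e*c) = 2.4247e-12 m
d_lambda = 2.4247e-12 * (1 - cos(32.6 deg))
= 2.4247e-12 * 0.157548
= 3.8201e-13 m = 0.000382 nm
lambda' = 0.069 + 0.000382
= 0.069382 nm

0.069382


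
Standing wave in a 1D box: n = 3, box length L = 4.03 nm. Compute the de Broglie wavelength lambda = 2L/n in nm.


lambda = 2L / n
= 2 * 4.03 / 3
= 8.06 / 3
= 2.6867 nm

2.6867


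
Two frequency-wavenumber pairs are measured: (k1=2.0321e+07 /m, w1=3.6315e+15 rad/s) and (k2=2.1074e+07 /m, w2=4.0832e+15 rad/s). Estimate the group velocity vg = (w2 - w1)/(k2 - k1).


vg = (w2 - w1) / (k2 - k1)
= (4.0832e+15 - 3.6315e+15) / (2.1074e+07 - 2.0321e+07)
= 4.5170e+14 / 7.5300e+05
= 5.9987e+08 m/s

5.9987e+08


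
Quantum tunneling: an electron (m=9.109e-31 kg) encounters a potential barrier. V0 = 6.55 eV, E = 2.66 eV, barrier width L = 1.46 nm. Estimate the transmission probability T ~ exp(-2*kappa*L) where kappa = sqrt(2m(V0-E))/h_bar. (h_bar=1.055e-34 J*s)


V0 - E = 3.89 eV = 6.2318e-19 J
kappa = sqrt(2 * m * (V0-E)) / h_bar
= sqrt(2 * 9.109e-31 * 6.2318e-19) / 1.055e-34
= 1.0100e+10 /m
2*kappa*L = 2 * 1.0100e+10 * 1.46e-9
= 29.4908
T = exp(-29.4908) = 1.557045e-13

1.557045e-13


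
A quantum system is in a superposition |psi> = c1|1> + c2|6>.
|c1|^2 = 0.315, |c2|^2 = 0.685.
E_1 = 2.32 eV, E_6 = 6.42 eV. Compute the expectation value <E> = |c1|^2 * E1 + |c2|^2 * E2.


<E> = |c1|^2 * E1 + |c2|^2 * E2
= 0.315 * 2.32 + 0.685 * 6.42
= 0.7308 + 4.3977
= 5.1285 eV

5.1285


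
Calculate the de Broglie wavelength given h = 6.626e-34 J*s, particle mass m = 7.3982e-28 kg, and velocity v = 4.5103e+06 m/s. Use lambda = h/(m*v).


lambda = h / (m * v)
= 6.626e-34 / (7.3982e-28 * 4.5103e+06)
= 6.626e-34 / 3.3368e-21
= 1.9857e-13 m

1.9857e-13


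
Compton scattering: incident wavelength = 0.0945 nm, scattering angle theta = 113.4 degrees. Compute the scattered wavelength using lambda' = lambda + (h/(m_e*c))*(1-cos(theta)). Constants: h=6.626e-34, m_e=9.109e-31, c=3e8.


Compton wavelength: h/(m_e*c) = 2.4247e-12 m
d_lambda = 2.4247e-12 * (1 - cos(113.4 deg))
= 2.4247e-12 * 1.397148
= 3.3877e-12 m = 0.003388 nm
lambda' = 0.0945 + 0.003388
= 0.097888 nm

0.097888


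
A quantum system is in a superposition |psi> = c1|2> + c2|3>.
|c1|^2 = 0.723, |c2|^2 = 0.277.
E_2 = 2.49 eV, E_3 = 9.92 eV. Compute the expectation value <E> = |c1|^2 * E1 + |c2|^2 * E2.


<E> = |c1|^2 * E1 + |c2|^2 * E2
= 0.723 * 2.49 + 0.277 * 9.92
= 1.8003 + 2.7478
= 4.5481 eV

4.5481


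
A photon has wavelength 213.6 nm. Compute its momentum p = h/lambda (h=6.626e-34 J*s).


p = h / lambda
= 6.626e-34 / (213.6e-9)
= 6.626e-34 / 2.1360e-07
= 3.1021e-27 kg*m/s

3.1021e-27


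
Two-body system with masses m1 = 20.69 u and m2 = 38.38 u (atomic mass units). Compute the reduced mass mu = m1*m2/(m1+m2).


mu = m1 * m2 / (m1 + m2)
= 20.69 * 38.38 / (20.69 + 38.38)
= 794.0822 / 59.07
= 13.4431 u

13.4431


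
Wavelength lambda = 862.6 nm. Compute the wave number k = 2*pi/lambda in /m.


k = 2 * pi / lambda
= 6.2832 / (862.6e-9)
= 6.2832 / 8.6260e-07
= 7.2840e+06 /m

7.2840e+06


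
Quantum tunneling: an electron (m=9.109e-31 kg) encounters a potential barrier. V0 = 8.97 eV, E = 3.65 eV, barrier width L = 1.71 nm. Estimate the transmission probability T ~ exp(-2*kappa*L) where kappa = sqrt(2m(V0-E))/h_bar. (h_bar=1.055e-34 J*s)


V0 - E = 5.32 eV = 8.5226e-19 J
kappa = sqrt(2 * m * (V0-E)) / h_bar
= sqrt(2 * 9.109e-31 * 8.5226e-19) / 1.055e-34
= 1.1811e+10 /m
2*kappa*L = 2 * 1.1811e+10 * 1.71e-9
= 40.3935
T = exp(-40.3935) = 2.866439e-18

2.866439e-18


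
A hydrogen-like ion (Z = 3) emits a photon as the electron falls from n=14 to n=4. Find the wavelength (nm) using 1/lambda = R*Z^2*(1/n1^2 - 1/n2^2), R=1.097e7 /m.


1/lambda = R * Z^2 * (1/n1^2 - 1/n2^2)
= 1.097e7 * 3^2 * (1/4^2 - 1/14^2)
= 1.097e7 * 9 * (0.0625 - 0.005102)
= 5.6669e+06 /m
lambda = 1 / 5.6669e+06
= 176.4633 nm

176.4633


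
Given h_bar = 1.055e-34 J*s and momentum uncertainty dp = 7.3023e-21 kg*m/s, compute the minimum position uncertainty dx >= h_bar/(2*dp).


dx = h_bar / (2 * dp)
= 1.055e-34 / (2 * 7.3023e-21)
= 1.055e-34 / 1.4605e-20
= 7.2238e-15 m

7.2238e-15


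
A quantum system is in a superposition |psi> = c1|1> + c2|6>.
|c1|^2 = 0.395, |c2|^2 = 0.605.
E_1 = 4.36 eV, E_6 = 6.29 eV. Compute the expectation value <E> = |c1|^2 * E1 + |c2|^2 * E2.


<E> = |c1|^2 * E1 + |c2|^2 * E2
= 0.395 * 4.36 + 0.605 * 6.29
= 1.7222 + 3.8054
= 5.5277 eV

5.5277


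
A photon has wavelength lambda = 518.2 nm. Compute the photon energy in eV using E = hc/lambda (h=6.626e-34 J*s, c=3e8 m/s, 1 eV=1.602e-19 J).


E = hc / lambda
= (6.626e-34)(3e8) / (518.2e-9)
= 1.9878e-25 / 5.1820e-07
= 3.8360e-19 J
Converting to eV: 3.8360e-19 / 1.602e-19
= 2.3945 eV

2.3945


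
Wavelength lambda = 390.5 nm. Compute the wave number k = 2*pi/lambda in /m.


k = 2 * pi / lambda
= 6.2832 / (390.5e-9)
= 6.2832 / 3.9050e-07
= 1.6090e+07 /m

1.6090e+07


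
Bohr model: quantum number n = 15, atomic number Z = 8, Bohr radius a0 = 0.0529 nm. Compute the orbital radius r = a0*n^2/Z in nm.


r = a0 * n^2 / Z
= 0.0529 * 15^2 / 8
= 0.0529 * 225 / 8
= 1.4878 nm

1.4878


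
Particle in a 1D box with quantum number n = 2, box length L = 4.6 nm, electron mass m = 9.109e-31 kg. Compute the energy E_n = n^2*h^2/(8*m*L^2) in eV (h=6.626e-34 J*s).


E = n^2 * h^2 / (8 * m * L^2)
= 2^2 * (6.626e-34)^2 / (8 * 9.109e-31 * (4.6e-9)^2)
= 4 * 4.3904e-67 / (8 * 9.109e-31 * 2.1160e-17)
= 1.1389e-20 J
= 0.0711 eV

0.0711


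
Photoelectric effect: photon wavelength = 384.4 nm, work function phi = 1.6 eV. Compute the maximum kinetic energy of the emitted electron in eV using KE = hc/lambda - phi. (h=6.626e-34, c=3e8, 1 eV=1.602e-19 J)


E_photon = hc / lambda
= (6.626e-34)(3e8) / (384.4e-9)
= 5.1712e-19 J
= 3.2279 eV
KE = E_photon - phi
= 3.2279 - 1.6
= 1.6279 eV

1.6279


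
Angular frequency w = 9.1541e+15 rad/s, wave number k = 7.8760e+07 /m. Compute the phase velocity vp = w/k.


vp = w / k
= 9.1541e+15 / 7.8760e+07
= 1.1623e+08 m/s

1.1623e+08


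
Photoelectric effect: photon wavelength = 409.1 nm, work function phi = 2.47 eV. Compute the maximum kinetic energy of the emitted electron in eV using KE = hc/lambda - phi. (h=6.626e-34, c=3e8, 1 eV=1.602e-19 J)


E_photon = hc / lambda
= (6.626e-34)(3e8) / (409.1e-9)
= 4.8590e-19 J
= 3.0331 eV
KE = E_photon - phi
= 3.0331 - 2.47
= 0.5631 eV

0.5631


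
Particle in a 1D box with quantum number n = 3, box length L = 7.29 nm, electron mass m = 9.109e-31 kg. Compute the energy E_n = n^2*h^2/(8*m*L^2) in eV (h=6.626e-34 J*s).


E = n^2 * h^2 / (8 * m * L^2)
= 3^2 * (6.626e-34)^2 / (8 * 9.109e-31 * (7.29e-9)^2)
= 9 * 4.3904e-67 / (8 * 9.109e-31 * 5.3144e-17)
= 1.0203e-20 J
= 0.0637 eV

0.0637


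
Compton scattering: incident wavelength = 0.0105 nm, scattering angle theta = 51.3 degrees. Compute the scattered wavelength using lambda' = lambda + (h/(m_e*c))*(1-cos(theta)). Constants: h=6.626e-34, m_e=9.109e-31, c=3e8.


Compton wavelength: h/(m_e*c) = 2.4247e-12 m
d_lambda = 2.4247e-12 * (1 - cos(51.3 deg))
= 2.4247e-12 * 0.374757
= 9.0868e-13 m = 0.000909 nm
lambda' = 0.0105 + 0.000909
= 0.011409 nm

0.011409


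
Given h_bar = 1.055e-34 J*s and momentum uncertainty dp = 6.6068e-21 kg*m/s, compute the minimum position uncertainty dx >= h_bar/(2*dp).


dx = h_bar / (2 * dp)
= 1.055e-34 / (2 * 6.6068e-21)
= 1.055e-34 / 1.3214e-20
= 7.9842e-15 m

7.9842e-15


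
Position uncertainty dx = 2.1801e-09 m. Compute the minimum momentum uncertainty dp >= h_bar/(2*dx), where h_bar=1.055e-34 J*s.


dp = h_bar / (2 * dx)
= 1.055e-34 / (2 * 2.1801e-09)
= 1.055e-34 / 4.3602e-09
= 2.4196e-26 kg*m/s

2.4196e-26


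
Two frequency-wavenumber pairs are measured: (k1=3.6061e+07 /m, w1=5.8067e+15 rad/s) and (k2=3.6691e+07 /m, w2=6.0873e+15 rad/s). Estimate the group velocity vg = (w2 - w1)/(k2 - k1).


vg = (w2 - w1) / (k2 - k1)
= (6.0873e+15 - 5.8067e+15) / (3.6691e+07 - 3.6061e+07)
= 2.8060e+14 / 6.3000e+05
= 4.4540e+08 m/s

4.4540e+08


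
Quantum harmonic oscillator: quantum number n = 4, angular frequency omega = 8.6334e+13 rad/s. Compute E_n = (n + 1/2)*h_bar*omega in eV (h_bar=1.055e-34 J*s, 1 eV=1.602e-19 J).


E = (n + 1/2) * h_bar * omega
= (4 + 0.5) * 1.055e-34 * 8.6334e+13
= 4.5 * 9.1082e-21
= 4.0987e-20 J
= 0.2558 eV

0.2558


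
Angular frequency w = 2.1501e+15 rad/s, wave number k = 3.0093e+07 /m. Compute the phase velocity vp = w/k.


vp = w / k
= 2.1501e+15 / 3.0093e+07
= 7.1449e+07 m/s

7.1449e+07


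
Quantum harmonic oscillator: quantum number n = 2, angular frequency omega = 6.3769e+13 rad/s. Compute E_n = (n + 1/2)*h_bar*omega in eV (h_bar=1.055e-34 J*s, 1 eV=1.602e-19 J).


E = (n + 1/2) * h_bar * omega
= (2 + 0.5) * 1.055e-34 * 6.3769e+13
= 2.5 * 6.7276e-21
= 1.6819e-20 J
= 0.105 eV

0.105


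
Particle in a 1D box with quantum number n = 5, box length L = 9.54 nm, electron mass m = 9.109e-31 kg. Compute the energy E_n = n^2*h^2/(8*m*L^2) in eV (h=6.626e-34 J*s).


E = n^2 * h^2 / (8 * m * L^2)
= 5^2 * (6.626e-34)^2 / (8 * 9.109e-31 * (9.54e-9)^2)
= 25 * 4.3904e-67 / (8 * 9.109e-31 * 9.1012e-17)
= 1.6550e-20 J
= 0.1033 eV

0.1033


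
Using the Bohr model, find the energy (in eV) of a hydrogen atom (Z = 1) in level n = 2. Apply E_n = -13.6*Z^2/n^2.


E_n = -13.6 * Z^2 / n^2
= -13.6 * 1^2 / 2^2
= -13.6 * 1 / 4
= -3.4 eV

-3.4


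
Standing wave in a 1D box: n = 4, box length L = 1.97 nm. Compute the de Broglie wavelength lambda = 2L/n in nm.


lambda = 2L / n
= 2 * 1.97 / 4
= 3.94 / 4
= 0.985 nm

0.985


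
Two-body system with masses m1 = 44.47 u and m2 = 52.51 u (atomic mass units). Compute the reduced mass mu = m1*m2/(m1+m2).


mu = m1 * m2 / (m1 + m2)
= 44.47 * 52.51 / (44.47 + 52.51)
= 2335.1197 / 96.98
= 24.0784 u

24.0784


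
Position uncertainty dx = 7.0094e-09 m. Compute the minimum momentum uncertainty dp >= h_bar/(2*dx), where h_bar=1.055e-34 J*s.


dp = h_bar / (2 * dx)
= 1.055e-34 / (2 * 7.0094e-09)
= 1.055e-34 / 1.4019e-08
= 7.5256e-27 kg*m/s

7.5256e-27


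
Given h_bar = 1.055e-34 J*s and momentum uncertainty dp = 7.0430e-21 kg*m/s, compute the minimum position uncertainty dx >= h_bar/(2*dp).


dx = h_bar / (2 * dp)
= 1.055e-34 / (2 * 7.0430e-21)
= 1.055e-34 / 1.4086e-20
= 7.4897e-15 m

7.4897e-15


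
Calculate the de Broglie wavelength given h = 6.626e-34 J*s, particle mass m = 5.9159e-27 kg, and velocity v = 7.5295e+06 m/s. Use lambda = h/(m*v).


lambda = h / (m * v)
= 6.626e-34 / (5.9159e-27 * 7.5295e+06)
= 6.626e-34 / 4.4544e-20
= 1.4875e-14 m

1.4875e-14


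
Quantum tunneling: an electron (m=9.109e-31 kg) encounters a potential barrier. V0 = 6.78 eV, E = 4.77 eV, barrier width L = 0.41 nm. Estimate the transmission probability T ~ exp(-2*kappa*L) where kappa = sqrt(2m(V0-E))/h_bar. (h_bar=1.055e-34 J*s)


V0 - E = 2.01 eV = 3.2200e-19 J
kappa = sqrt(2 * m * (V0-E)) / h_bar
= sqrt(2 * 9.109e-31 * 3.2200e-19) / 1.055e-34
= 7.2598e+09 /m
2*kappa*L = 2 * 7.2598e+09 * 0.41e-9
= 5.9531
T = exp(-5.9531) = 2.597852e-03

2.597852e-03


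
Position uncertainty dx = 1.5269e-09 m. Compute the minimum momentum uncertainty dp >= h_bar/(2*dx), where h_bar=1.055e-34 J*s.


dp = h_bar / (2 * dx)
= 1.055e-34 / (2 * 1.5269e-09)
= 1.055e-34 / 3.0538e-09
= 3.4547e-26 kg*m/s

3.4547e-26


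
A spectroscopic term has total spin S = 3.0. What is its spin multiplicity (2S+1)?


Spin multiplicity = 2S + 1
= 2 * 3.0 + 1
= 6.0 + 1
= 7

7


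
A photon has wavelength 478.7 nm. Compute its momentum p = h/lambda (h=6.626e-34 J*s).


p = h / lambda
= 6.626e-34 / (478.7e-9)
= 6.626e-34 / 4.7870e-07
= 1.3842e-27 kg*m/s

1.3842e-27


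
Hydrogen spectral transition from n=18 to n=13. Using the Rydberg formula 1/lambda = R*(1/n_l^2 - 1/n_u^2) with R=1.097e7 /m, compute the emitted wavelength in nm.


1/lambda = R * (1/n_l^2 - 1/n_u^2)
= 1.097e7 * (1/13^2 - 1/18^2)
= 1.097e7 * (0.005917 - 0.003086)
= 1.097e7 * 0.002831
= 3.1053e+04 /m
lambda = 1 / 3.1053e+04 = 32202.7818 nm

32202.7818


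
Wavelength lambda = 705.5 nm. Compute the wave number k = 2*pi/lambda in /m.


k = 2 * pi / lambda
= 6.2832 / (705.5e-9)
= 6.2832 / 7.0550e-07
= 8.9060e+06 /m

8.9060e+06


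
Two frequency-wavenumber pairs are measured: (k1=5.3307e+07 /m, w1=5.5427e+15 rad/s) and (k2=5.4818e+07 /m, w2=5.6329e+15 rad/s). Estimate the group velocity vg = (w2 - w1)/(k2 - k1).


vg = (w2 - w1) / (k2 - k1)
= (5.6329e+15 - 5.5427e+15) / (5.4818e+07 - 5.3307e+07)
= 9.0200e+13 / 1.5110e+06
= 5.9696e+07 m/s

5.9696e+07


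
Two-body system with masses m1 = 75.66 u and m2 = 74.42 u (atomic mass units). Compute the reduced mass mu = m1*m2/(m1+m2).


mu = m1 * m2 / (m1 + m2)
= 75.66 * 74.42 / (75.66 + 74.42)
= 5630.6172 / 150.08
= 37.5174 u

37.5174


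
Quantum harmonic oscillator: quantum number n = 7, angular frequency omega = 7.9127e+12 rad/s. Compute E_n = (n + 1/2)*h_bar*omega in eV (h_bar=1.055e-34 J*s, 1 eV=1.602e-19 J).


E = (n + 1/2) * h_bar * omega
= (7 + 0.5) * 1.055e-34 * 7.9127e+12
= 7.5 * 8.3479e-22
= 6.2609e-21 J
= 0.0391 eV

0.0391


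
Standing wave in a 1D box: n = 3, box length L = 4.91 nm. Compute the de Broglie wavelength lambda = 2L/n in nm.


lambda = 2L / n
= 2 * 4.91 / 3
= 9.82 / 3
= 3.2733 nm

3.2733


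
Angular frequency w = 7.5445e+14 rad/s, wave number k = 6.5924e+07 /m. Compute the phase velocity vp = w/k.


vp = w / k
= 7.5445e+14 / 6.5924e+07
= 1.1444e+07 m/s

1.1444e+07


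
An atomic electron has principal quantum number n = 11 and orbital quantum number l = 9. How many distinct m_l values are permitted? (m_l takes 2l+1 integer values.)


m_l ranges from -l to +l in integer steps
So m_l goes from -9 to +9
Count = 2l + 1 = 2*9 + 1
= 19

19


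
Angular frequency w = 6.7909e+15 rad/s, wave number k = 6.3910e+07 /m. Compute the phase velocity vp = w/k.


vp = w / k
= 6.7909e+15 / 6.3910e+07
= 1.0626e+08 m/s

1.0626e+08


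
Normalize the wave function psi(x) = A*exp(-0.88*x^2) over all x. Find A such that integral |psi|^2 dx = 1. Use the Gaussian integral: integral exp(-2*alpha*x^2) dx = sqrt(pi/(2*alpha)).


integral |psi|^2 dx = A^2 * sqrt(pi/(2*alpha)) = 1
A^2 = sqrt(2*alpha/pi)
= sqrt(2 * 0.88 / pi)
= 0.748482
A = sqrt(0.748482)
= 0.8651

0.8651


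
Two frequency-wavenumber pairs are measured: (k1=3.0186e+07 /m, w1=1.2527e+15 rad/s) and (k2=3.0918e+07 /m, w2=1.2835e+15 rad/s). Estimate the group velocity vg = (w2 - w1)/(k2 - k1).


vg = (w2 - w1) / (k2 - k1)
= (1.2835e+15 - 1.2527e+15) / (3.0918e+07 - 3.0186e+07)
= 3.0800e+13 / 7.3200e+05
= 4.2077e+07 m/s

4.2077e+07


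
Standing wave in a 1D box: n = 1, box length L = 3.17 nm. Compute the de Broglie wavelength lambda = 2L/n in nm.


lambda = 2L / n
= 2 * 3.17 / 1
= 6.34 / 1
= 6.34 nm

6.34


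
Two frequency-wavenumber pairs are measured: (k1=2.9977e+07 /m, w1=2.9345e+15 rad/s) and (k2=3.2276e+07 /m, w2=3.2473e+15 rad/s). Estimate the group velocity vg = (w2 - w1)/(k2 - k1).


vg = (w2 - w1) / (k2 - k1)
= (3.2473e+15 - 2.9345e+15) / (3.2276e+07 - 2.9977e+07)
= 3.1280e+14 / 2.2990e+06
= 1.3606e+08 m/s

1.3606e+08


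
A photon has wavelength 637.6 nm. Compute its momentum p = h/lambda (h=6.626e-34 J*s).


p = h / lambda
= 6.626e-34 / (637.6e-9)
= 6.626e-34 / 6.3760e-07
= 1.0392e-27 kg*m/s

1.0392e-27


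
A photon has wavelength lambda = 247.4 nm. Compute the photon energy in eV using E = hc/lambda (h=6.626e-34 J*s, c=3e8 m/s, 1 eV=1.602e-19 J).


E = hc / lambda
= (6.626e-34)(3e8) / (247.4e-9)
= 1.9878e-25 / 2.4740e-07
= 8.0348e-19 J
Converting to eV: 8.0348e-19 / 1.602e-19
= 5.0155 eV

5.0155


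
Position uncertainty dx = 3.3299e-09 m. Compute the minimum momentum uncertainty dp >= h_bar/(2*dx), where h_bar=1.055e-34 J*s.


dp = h_bar / (2 * dx)
= 1.055e-34 / (2 * 3.3299e-09)
= 1.055e-34 / 6.6598e-09
= 1.5841e-26 kg*m/s

1.5841e-26


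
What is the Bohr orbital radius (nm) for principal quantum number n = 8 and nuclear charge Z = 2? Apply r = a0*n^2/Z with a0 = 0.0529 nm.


r = a0 * n^2 / Z
= 0.0529 * 8^2 / 2
= 0.0529 * 64 / 2
= 1.6928 nm

1.6928


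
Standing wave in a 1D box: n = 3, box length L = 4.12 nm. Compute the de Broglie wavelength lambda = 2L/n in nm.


lambda = 2L / n
= 2 * 4.12 / 3
= 8.24 / 3
= 2.7467 nm

2.7467


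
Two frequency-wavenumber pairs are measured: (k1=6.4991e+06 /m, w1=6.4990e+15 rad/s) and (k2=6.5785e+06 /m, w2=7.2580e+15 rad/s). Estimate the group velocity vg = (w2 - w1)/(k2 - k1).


vg = (w2 - w1) / (k2 - k1)
= (7.2580e+15 - 6.4990e+15) / (6.5785e+06 - 6.4991e+06)
= 7.5900e+14 / 7.9400e+04
= 9.5592e+09 m/s

9.5592e+09


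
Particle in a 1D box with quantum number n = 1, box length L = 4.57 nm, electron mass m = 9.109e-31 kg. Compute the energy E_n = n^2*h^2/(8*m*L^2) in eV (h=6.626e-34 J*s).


E = n^2 * h^2 / (8 * m * L^2)
= 1^2 * (6.626e-34)^2 / (8 * 9.109e-31 * (4.57e-9)^2)
= 1 * 4.3904e-67 / (8 * 9.109e-31 * 2.0885e-17)
= 2.8848e-21 J
= 0.018 eV

0.018


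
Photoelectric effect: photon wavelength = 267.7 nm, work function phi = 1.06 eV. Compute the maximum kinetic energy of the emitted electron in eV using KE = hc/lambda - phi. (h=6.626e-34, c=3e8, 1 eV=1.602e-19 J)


E_photon = hc / lambda
= (6.626e-34)(3e8) / (267.7e-9)
= 7.4255e-19 J
= 4.6351 eV
KE = E_photon - phi
= 4.6351 - 1.06
= 3.5751 eV

3.5751


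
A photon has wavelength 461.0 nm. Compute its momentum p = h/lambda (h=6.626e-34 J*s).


p = h / lambda
= 6.626e-34 / (461.0e-9)
= 6.626e-34 / 4.6100e-07
= 1.4373e-27 kg*m/s

1.4373e-27


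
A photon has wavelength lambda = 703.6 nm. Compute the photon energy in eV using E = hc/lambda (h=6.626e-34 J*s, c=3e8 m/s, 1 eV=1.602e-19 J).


E = hc / lambda
= (6.626e-34)(3e8) / (703.6e-9)
= 1.9878e-25 / 7.0360e-07
= 2.8252e-19 J
Converting to eV: 2.8252e-19 / 1.602e-19
= 1.7635 eV

1.7635


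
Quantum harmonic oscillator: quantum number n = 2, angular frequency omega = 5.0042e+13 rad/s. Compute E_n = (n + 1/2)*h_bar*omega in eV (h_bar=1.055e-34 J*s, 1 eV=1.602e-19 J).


E = (n + 1/2) * h_bar * omega
= (2 + 0.5) * 1.055e-34 * 5.0042e+13
= 2.5 * 5.2794e-21
= 1.3199e-20 J
= 0.0824 eV

0.0824


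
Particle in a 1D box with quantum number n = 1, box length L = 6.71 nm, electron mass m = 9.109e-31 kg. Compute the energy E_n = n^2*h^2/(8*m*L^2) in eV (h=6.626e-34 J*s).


E = n^2 * h^2 / (8 * m * L^2)
= 1^2 * (6.626e-34)^2 / (8 * 9.109e-31 * (6.71e-9)^2)
= 1 * 4.3904e-67 / (8 * 9.109e-31 * 4.5024e-17)
= 1.3381e-21 J
= 0.0084 eV

0.0084


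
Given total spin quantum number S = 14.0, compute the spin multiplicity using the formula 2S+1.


Spin multiplicity = 2S + 1
= 2 * 14.0 + 1
= 28.0 + 1
= 29

29


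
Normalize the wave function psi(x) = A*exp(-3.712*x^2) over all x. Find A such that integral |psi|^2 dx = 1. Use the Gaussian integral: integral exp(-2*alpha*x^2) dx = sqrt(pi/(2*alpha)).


integral |psi|^2 dx = A^2 * sqrt(pi/(2*alpha)) = 1
A^2 = sqrt(2*alpha/pi)
= sqrt(2 * 3.712 / pi)
= 1.537248
A = sqrt(1.537248)
= 1.2399

1.2399


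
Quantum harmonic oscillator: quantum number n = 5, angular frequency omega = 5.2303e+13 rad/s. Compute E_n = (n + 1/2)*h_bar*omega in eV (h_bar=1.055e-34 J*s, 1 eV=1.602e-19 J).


E = (n + 1/2) * h_bar * omega
= (5 + 0.5) * 1.055e-34 * 5.2303e+13
= 5.5 * 5.5180e-21
= 3.0349e-20 J
= 0.1894 eV

0.1894


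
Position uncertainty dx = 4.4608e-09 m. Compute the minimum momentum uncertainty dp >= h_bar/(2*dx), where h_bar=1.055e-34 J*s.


dp = h_bar / (2 * dx)
= 1.055e-34 / (2 * 4.4608e-09)
= 1.055e-34 / 8.9216e-09
= 1.1825e-26 kg*m/s

1.1825e-26


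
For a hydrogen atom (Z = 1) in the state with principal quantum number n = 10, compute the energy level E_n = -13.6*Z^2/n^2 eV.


E_n = -13.6 * Z^2 / n^2
= -13.6 * 1^2 / 10^2
= -13.6 * 1 / 100
= -0.136 eV

-0.136


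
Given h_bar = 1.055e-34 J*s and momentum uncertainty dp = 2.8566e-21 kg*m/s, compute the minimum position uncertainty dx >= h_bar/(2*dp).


dx = h_bar / (2 * dp)
= 1.055e-34 / (2 * 2.8566e-21)
= 1.055e-34 / 5.7132e-21
= 1.8466e-14 m

1.8466e-14


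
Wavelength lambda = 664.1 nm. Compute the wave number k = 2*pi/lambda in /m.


k = 2 * pi / lambda
= 6.2832 / (664.1e-9)
= 6.2832 / 6.6410e-07
= 9.4612e+06 /m

9.4612e+06


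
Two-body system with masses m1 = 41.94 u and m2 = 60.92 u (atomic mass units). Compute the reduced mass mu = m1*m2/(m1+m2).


mu = m1 * m2 / (m1 + m2)
= 41.94 * 60.92 / (41.94 + 60.92)
= 2554.9848 / 102.86
= 24.8394 u

24.8394


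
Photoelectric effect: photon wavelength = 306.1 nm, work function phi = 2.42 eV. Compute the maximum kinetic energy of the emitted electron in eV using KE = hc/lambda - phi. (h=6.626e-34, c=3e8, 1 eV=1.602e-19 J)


E_photon = hc / lambda
= (6.626e-34)(3e8) / (306.1e-9)
= 6.4940e-19 J
= 4.0537 eV
KE = E_photon - phi
= 4.0537 - 2.42
= 1.6337 eV

1.6337


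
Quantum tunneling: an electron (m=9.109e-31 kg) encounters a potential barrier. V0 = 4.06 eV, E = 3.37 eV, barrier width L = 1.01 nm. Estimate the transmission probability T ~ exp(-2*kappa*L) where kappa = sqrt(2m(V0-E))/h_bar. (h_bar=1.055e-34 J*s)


V0 - E = 0.69 eV = 1.1054e-19 J
kappa = sqrt(2 * m * (V0-E)) / h_bar
= sqrt(2 * 9.109e-31 * 1.1054e-19) / 1.055e-34
= 4.2536e+09 /m
2*kappa*L = 2 * 4.2536e+09 * 1.01e-9
= 8.5922
T = exp(-8.5922) = 1.855449e-04

1.855449e-04


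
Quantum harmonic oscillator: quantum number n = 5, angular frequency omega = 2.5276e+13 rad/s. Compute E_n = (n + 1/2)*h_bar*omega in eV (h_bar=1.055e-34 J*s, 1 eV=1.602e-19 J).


E = (n + 1/2) * h_bar * omega
= (5 + 0.5) * 1.055e-34 * 2.5276e+13
= 5.5 * 2.6666e-21
= 1.4666e-20 J
= 0.0916 eV

0.0916


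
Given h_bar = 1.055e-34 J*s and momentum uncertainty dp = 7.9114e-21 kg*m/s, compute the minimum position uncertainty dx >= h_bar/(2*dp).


dx = h_bar / (2 * dp)
= 1.055e-34 / (2 * 7.9114e-21)
= 1.055e-34 / 1.5823e-20
= 6.6676e-15 m

6.6676e-15


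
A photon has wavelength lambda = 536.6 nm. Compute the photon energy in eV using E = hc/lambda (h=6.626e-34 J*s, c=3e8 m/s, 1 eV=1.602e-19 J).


E = hc / lambda
= (6.626e-34)(3e8) / (536.6e-9)
= 1.9878e-25 / 5.3660e-07
= 3.7044e-19 J
Converting to eV: 3.7044e-19 / 1.602e-19
= 2.3124 eV

2.3124


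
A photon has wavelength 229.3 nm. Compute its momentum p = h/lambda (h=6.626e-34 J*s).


p = h / lambda
= 6.626e-34 / (229.3e-9)
= 6.626e-34 / 2.2930e-07
= 2.8897e-27 kg*m/s

2.8897e-27


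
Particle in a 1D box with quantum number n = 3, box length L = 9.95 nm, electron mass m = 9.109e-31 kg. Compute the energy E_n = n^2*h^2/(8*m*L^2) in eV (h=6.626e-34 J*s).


E = n^2 * h^2 / (8 * m * L^2)
= 3^2 * (6.626e-34)^2 / (8 * 9.109e-31 * (9.95e-9)^2)
= 9 * 4.3904e-67 / (8 * 9.109e-31 * 9.9002e-17)
= 5.4769e-21 J
= 0.0342 eV

0.0342
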